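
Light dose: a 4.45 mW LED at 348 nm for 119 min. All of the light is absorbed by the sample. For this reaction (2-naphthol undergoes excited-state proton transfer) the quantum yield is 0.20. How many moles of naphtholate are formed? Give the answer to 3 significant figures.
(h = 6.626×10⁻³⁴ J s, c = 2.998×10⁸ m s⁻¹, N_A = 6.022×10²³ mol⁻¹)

Photon energy at 348 nm: hc/λ = (6.626×10⁻³⁴)(2.998×10⁸)/(348×10⁻⁹) = 5.708×10⁻¹⁹ J.
Energy delivered: (4.45 mW)(7140 s) = 31.77 J.
Photons incident: 31.77 / 5.708×10⁻¹⁹ = 5.566×10¹⁹, i.e. 5.566×10¹⁹/6.022×10²³ = 9.243×10⁻⁵ mol.
Product: Φ × n_abs = 0.20 × 9.243×10⁻⁵ = 1.849×10⁻⁵ mol.

1.85×10⁻⁵ mol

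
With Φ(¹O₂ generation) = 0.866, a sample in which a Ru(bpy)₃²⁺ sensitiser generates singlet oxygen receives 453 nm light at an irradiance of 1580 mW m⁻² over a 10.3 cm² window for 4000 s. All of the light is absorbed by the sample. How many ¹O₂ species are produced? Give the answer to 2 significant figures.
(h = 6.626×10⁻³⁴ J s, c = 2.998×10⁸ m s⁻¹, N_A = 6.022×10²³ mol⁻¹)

1.3×10¹⁹ species

Photon energy at 453 nm: hc/λ = (6.626×10⁻³⁴)(2.998×10⁸)/(453×10⁻⁹) = 4.385×10⁻¹⁹ J.
Energy delivered: (1580 mW m⁻²)(10.3×10⁻⁴ m²)(4000 s) = 6.510 J.
Photons incident: 6.510 / 4.385×10⁻¹⁹ = 1.485×10¹⁹, i.e. 1.485×10¹⁹/6.022×10²³ = 2.466×10⁻⁵ mol.
Product: Φ × n_abs = 0.866 × 2.466×10⁻⁵ = 2.136×10⁻⁵ mol.
As a count: 2.136×10⁻⁵ × 6.022×10²³ = 1.3×10¹⁹.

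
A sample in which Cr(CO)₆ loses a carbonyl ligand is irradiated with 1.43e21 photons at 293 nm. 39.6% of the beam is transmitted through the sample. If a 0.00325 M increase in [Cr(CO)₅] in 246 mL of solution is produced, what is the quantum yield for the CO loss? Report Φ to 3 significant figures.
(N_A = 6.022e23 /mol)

Product: (0.00325 M)(0.246 L) = 7.995e-4 mol.
Moles of photons: 1.43e21 / 6.022e23 = 0.002375 mol.
Fraction absorbed: 1 − 39.6/100 = 0.6040.
Photons absorbed: 0.6040 × 0.002375 = 0.001435 mol.
Φ = 7.995e-4 mol / 0.001435 mol photons = 0.557.

Φ = 0.557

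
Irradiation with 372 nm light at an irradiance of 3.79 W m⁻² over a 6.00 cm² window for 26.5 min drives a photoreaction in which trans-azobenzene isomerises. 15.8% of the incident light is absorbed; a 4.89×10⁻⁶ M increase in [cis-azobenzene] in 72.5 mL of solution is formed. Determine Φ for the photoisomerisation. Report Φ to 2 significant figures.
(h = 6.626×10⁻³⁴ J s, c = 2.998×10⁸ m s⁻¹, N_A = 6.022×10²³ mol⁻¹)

Product: (4.89×10⁻⁶ M)(0.0725 L) = 3.545×10⁻⁷ mol.
Photon energy at 372 nm: hc/λ = (6.626×10⁻³⁴)(2.998×10⁸)/(372×10⁻⁹) = 5.340×10⁻¹⁹ J.
Energy delivered: (3.79 W m⁻²)(6.00×10⁻⁴ m²)(1590 s) = 3.616 J.
Photons incident: 3.616 / 5.340×10⁻¹⁹ = 6.772×10¹⁸, i.e. 6.772×10¹⁸/6.022×10²³ = 1.125×10⁻⁵ mol.
Photons absorbed: 0.158 × 1.125×10⁻⁵ = 1.778×10⁻⁶ mol.
Φ = 3.545×10⁻⁷ mol / 1.778×10⁻⁶ mol photons = 0.20.

Φ = 0.20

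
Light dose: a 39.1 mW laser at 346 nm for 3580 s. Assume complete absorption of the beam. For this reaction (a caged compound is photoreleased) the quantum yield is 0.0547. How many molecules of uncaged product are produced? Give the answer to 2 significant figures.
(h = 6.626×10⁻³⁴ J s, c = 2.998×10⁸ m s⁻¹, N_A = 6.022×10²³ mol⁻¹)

1.3×10¹⁹ molecules

Photon energy at 346 nm: hc/λ = (6.626×10⁻³⁴)(2.998×10⁸)/(346×10⁻⁹) = 5.741×10⁻¹⁹ J.
Energy delivered: (39.1 mW)(3580 s) = 140.0 J.
Photons incident: 140.0 / 5.741×10⁻¹⁹ = 2.439×10²⁰, i.e. 2.439×10²⁰/6.022×10²³ = 4.050×10⁻⁴ mol.
Product: Φ × n_abs = 0.0547 × 4.050×10⁻⁴ = 2.215×10⁻⁵ mol.
As a count: 2.215×10⁻⁵ × 6.022×10²³ = 1.3×10¹⁹.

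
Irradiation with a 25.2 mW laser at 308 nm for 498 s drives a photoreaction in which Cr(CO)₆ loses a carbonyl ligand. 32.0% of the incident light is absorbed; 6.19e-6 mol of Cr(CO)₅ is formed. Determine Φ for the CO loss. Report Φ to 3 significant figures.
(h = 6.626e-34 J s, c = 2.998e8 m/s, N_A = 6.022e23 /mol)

Photon energy at 308 nm: hc/λ = (6.626e-34)(2.998e8)/(308e-9) = 6.450e-19 J.
Energy delivered: (25.2 mW)(498 s) = 12.55 J.
Photons incident: 12.55 / 6.450e-19 = 1.946e19, i.e. 1.946e19/6.022e23 = 3.231e-5 mol.
Photons absorbed: 0.320 × 3.231e-5 = 1.034e-5 mol.
Φ = 6.19e-6 mol / 1.034e-5 mol photons = 0.599.

Φ = 0.599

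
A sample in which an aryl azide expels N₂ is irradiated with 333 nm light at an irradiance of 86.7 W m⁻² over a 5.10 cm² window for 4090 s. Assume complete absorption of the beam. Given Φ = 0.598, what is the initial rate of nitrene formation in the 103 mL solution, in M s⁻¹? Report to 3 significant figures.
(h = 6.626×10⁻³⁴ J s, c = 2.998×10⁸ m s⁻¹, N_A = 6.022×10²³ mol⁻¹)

7.15×10⁻⁷ M s⁻¹

Photon energy at 333 nm: hc/λ = (6.626×10⁻³⁴)(2.998×10⁸)/(333×10⁻⁹) = 5.965×10⁻¹⁹ J.
Energy delivered: (86.7 W m⁻²)(5.10×10⁻⁴ m²)(4090 s) = 180.8 J.
Photons incident: 180.8 / 5.965×10⁻¹⁹ = 3.031×10²⁰, i.e. 3.031×10²⁰/6.022×10²³ = 5.033×10⁻⁴ mol.
Product formed: 0.598 × 5.033×10⁻⁴ = 3.010×10⁻⁴ mol.
Rate: 3.010×10⁻⁴ mol / (4090 s × 0.103 L) = 7.15×10⁻⁷ M s⁻¹.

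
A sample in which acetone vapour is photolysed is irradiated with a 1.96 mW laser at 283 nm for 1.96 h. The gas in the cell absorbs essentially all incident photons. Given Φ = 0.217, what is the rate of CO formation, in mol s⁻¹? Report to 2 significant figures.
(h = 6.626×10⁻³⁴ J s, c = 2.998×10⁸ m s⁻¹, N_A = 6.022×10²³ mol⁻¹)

Photon energy at 283 nm: hc/λ = (6.626×10⁻³⁴)(2.998×10⁸)/(283×10⁻⁹) = 7.019×10⁻¹⁹ J.
Energy delivered: (1.96 mW)(7056 s) = 13.83 J.
Photons incident: 13.83 / 7.019×10⁻¹⁹ = 1.970×10¹⁹, i.e. 1.970×10¹⁹/6.022×10²³ = 3.271×10⁻⁵ mol.
Product formed: 0.217 × 3.271×10⁻⁵ = 7.098×10⁻⁶ mol.
Rate: 7.098×10⁻⁶ / 7056 s = 1.0×10⁻⁹ mol s⁻¹.

1.0×10⁻⁹ mol s⁻¹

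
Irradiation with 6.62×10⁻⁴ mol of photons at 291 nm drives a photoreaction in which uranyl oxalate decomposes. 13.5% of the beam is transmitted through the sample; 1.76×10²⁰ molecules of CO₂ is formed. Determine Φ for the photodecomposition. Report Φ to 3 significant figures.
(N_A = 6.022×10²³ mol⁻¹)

Product: 1.76×10²⁰ / 6.022×10²³ = 2.923×10⁻⁴ mol.
Fraction absorbed: 1 − 13.5/100 = 0.8650.
Photons absorbed: 0.8650 × 6.62×10⁻⁴ = 5.726×10⁻⁴ mol.
Φ = 2.923×10⁻⁴ mol / 5.726×10⁻⁴ mol photons = 0.510.

Φ = 0.510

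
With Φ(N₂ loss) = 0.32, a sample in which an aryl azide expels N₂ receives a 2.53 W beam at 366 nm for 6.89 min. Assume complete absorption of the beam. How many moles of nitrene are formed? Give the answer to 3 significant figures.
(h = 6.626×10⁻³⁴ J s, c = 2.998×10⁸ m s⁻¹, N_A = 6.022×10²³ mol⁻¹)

Photon energy at 366 nm: hc/λ = (6.626×10⁻³⁴)(2.998×10⁸)/(366×10⁻⁹) = 5.428×10⁻¹⁹ J.
Energy delivered: (2.53 W)(413.4 s) = 1046 J.
Photons incident: 1046 / 5.428×10⁻¹⁹ = 1.927×10²¹, i.e. 1.927×10²¹/6.022×10²³ = 0.003200 mol.
Product: Φ × n_abs = 0.32 × 0.003200 = 0.001024 mol.

0.00102 mol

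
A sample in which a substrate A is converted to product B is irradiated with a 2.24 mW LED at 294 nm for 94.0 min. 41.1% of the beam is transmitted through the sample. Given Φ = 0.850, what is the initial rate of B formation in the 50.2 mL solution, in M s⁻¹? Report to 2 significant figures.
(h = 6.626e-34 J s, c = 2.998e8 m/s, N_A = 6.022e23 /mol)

5.5e-8 M s⁻¹

Photon energy at 294 nm: hc/λ = (6.626e-34)(2.998e8)/(294e-9) = 6.757e-19 J.
Energy delivered: (2.24 mW)(5640 s) = 12.63 J.
Photons incident: 12.63 / 6.757e-19 = 1.869e19, i.e. 1.869e19/6.022e23 = 3.104e-5 mol.
Fraction absorbed: 1 − 41.1/100 = 0.5890.
Photons absorbed: 0.5890 × 3.104e-5 = 1.828e-5 mol.
Product formed: 0.850 × 1.828e-5 = 1.554e-5 mol.
Rate: 1.554e-5 mol / (5640 s × 0.0502 L) = 5.5e-8 M s⁻¹.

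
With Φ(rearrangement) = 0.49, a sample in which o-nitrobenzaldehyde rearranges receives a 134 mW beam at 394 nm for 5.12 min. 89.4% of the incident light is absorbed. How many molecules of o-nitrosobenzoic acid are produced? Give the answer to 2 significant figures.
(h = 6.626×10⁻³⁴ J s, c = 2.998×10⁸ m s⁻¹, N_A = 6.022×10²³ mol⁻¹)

Photon energy at 394 nm: hc/λ = (6.626×10⁻³⁴)(2.998×10⁸)/(394×10⁻⁹) = 5.042×10⁻¹⁹ J.
Energy delivered: (134 mW)(307.2 s) = 41.16 J.
Photons incident: 41.16 / 5.042×10⁻¹⁹ = 8.163×10¹⁹, i.e. 8.163×10¹⁹/6.022×10²³ = 1.356×10⁻⁴ mol.
Photons absorbed: 0.894 × 1.356×10⁻⁴ = 1.212×10⁻⁴ mol.
Product: Φ × n_abs = 0.49 × 1.212×10⁻⁴ = 5.939×10⁻⁵ mol.
As a count: 5.939×10⁻⁵ × 6.022×10²³ = 3.6×10¹⁹.

3.6×10¹⁹ molecules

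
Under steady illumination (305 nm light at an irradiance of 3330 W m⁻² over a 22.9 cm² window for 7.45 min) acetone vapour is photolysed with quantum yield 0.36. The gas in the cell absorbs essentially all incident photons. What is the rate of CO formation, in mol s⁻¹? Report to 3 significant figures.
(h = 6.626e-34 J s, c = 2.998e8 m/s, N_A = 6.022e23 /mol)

7.00e-6 mol s⁻¹

Photon energy at 305 nm: hc/λ = (6.626e-34)(2.998e8)/(305e-9) = 6.513e-19 J.
Energy delivered: (3330 W m⁻²)(22.9e-4 m²)(447 s) = 3409 J.
Photons incident: 3409 / 6.513e-19 = 5.234e21, i.e. 5.234e21/6.022e23 = 0.008691 mol.
Product formed: 0.36 × 0.008691 = 0.003129 mol.
Rate: 0.003129 / 447 s = 7.00e-6 mol s⁻¹.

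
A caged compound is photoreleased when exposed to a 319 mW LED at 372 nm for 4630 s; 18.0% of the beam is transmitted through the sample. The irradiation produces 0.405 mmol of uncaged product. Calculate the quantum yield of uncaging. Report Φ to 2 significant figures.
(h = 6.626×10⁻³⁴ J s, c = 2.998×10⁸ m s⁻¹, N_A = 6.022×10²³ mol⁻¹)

Φ = 0.11

Product: 0.405 mmol = 4.05×10⁻⁴ mol.
Photon energy at 372 nm: hc/λ = (6.626×10⁻³⁴)(2.998×10⁸)/(372×10⁻⁹) = 5.340×10⁻¹⁹ J.
Energy delivered: (319 mW)(4630 s) = 1477 J.
Photons incident: 1477 / 5.340×10⁻¹⁹ = 2.766×10²¹, i.e. 2.766×10²¹/6.022×10²³ = 0.004593 mol.
Fraction absorbed: 1 − 18.0/100 = 0.8200.
Photons absorbed: 0.8200 × 0.004593 = 0.003766 mol.
Φ = 4.05×10⁻⁴ mol / 0.003766 mol photons = 0.11.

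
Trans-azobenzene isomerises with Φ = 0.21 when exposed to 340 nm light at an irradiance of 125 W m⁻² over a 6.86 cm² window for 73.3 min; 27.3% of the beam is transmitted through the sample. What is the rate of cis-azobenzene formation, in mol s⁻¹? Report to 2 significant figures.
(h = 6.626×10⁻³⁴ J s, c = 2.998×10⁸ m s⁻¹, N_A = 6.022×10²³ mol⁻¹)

3.7×10⁻⁸ mol s⁻¹

Photon energy at 340 nm: hc/λ = (6.626×10⁻³⁴)(2.998×10⁸)/(340×10⁻⁹) = 5.843×10⁻¹⁹ J.
Energy delivered: (125 W m⁻²)(6.86×10⁻⁴ m²)(4398 s) = 377.1 J.
Photons incident: 377.1 / 5.843×10⁻¹⁹ = 6.454×10²⁰, i.e. 6.454×10²⁰/6.022×10²³ = 0.001072 mol.
Fraction absorbed: 1 − 27.3/100 = 0.7270.
Photons absorbed: 0.7270 × 0.001072 = 7.793×10⁻⁴ mol.
Product formed: 0.21 × 7.793×10⁻⁴ = 1.637×10⁻⁴ mol.
Rate: 1.637×10⁻⁴ / 4398 s = 3.7×10⁻⁸ mol s⁻¹.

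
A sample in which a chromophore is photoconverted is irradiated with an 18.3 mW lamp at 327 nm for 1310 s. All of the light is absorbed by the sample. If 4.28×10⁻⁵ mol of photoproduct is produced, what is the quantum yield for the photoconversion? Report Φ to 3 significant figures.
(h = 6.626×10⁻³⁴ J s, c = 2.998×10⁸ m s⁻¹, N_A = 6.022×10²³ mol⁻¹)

Φ = 0.653

Photon energy at 327 nm: hc/λ = (6.626×10⁻³⁴)(2.998×10⁸)/(327×10⁻⁹) = 6.075×10⁻¹⁹ J.
Energy delivered: (18.3 mW)(1310 s) = 23.97 J.
Photons incident: 23.97 / 6.075×10⁻¹⁹ = 3.946×10¹⁹, i.e. 3.946×10¹⁹/6.022×10²³ = 6.553×10⁻⁵ mol.
Φ = 4.28×10⁻⁵ mol / 6.553×10⁻⁵ mol photons = 0.653.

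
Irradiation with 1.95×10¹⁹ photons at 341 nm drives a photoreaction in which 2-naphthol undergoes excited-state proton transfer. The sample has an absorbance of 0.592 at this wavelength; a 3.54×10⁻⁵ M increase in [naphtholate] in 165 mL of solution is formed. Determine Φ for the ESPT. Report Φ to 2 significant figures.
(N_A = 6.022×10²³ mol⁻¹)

Product: (3.54×10⁻⁵ M)(0.165 L) = 5.841×10⁻⁶ mol.
Moles of photons: 1.95×10¹⁹ / 6.022×10²³ = 3.238×10⁻⁵ mol.
Fraction absorbed: 1 − 10^(−0.592) = 0.7441.
Photons absorbed: 0.7441 × 3.238×10⁻⁵ = 2.409×10⁻⁵ mol.
Φ = 5.841×10⁻⁶ mol / 2.409×10⁻⁵ mol photons = 0.24.

Φ = 0.24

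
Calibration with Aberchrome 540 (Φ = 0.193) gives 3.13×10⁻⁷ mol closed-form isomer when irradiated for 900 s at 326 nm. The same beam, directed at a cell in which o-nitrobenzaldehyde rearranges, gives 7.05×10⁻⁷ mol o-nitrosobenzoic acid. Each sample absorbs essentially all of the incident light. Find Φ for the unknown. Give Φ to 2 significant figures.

Photons absorbed by the actinometer: 3.13×10⁻⁷ / 0.193 = 1.622×10⁻⁶ mol.
Φ(unknown) = 7.05×10⁻⁷ / 1.622×10⁻⁶ = 0.43.

Φ = 0.43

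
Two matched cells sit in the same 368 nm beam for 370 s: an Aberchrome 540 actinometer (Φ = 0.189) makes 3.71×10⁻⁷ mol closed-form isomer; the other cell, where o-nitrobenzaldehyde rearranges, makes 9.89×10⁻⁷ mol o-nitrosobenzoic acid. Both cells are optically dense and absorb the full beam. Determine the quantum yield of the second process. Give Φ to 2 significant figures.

Φ = 0.50

Photons absorbed by the actinometer: 3.71×10⁻⁷ / 0.189 = 1.963×10⁻⁶ mol.
Φ(unknown) = 9.89×10⁻⁷ / 1.963×10⁻⁶ = 0.50.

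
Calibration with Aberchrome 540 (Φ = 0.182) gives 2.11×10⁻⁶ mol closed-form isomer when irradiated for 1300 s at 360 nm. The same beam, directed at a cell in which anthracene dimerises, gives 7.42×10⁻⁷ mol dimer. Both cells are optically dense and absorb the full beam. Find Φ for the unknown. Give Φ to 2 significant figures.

Photons absorbed by the actinometer: 2.11×10⁻⁶ / 0.182 = 1.159×10⁻⁵ mol.
Φ(unknown) = 7.42×10⁻⁷ / 1.159×10⁻⁵ = 0.064.

Φ = 0.064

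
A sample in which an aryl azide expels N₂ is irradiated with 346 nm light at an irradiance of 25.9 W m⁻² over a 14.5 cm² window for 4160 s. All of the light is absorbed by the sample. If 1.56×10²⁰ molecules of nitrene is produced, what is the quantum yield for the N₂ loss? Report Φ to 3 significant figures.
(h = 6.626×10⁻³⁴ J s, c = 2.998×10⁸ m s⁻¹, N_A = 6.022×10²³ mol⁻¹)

Φ = 0.573

Product: 1.56×10²⁰ / 6.022×10²³ = 2.591×10⁻⁴ mol.
Photon energy at 346 nm: hc/λ = (6.626×10⁻³⁴)(2.998×10⁸)/(346×10⁻⁹) = 5.741×10⁻¹⁹ J.
Energy delivered: (25.9 W m⁻²)(14.5×10⁻⁴ m²)(4160 s) = 156.2 J.
Photons incident: 156.2 / 5.741×10⁻¹⁹ = 2.721×10²⁰, i.e. 2.721×10²⁰/6.022×10²³ = 4.518×10⁻⁴ mol.
Φ = 2.591×10⁻⁴ mol / 4.518×10⁻⁴ mol photons = 0.573.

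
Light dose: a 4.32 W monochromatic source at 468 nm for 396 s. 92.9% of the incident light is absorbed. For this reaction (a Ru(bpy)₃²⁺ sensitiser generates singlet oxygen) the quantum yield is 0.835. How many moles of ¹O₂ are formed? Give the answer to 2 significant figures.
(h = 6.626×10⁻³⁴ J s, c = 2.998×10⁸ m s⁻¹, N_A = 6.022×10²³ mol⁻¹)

Photon energy at 468 nm: hc/λ = (6.626×10⁻³⁴)(2.998×10⁸)/(468×10⁻⁹) = 4.245×10⁻¹⁹ J.
Energy delivered: (4.32 W)(396 s) = 1711 J.
Photons incident: 1711 / 4.245×10⁻¹⁹ = 4.031×10²¹, i.e. 4.031×10²¹/6.022×10²³ = 0.006694 mol.
Photons absorbed: 0.929 × 0.006694 = 0.006219 mol.
Product: Φ × n_abs = 0.835 × 0.006219 = 0.005193 mol.

0.0052 mol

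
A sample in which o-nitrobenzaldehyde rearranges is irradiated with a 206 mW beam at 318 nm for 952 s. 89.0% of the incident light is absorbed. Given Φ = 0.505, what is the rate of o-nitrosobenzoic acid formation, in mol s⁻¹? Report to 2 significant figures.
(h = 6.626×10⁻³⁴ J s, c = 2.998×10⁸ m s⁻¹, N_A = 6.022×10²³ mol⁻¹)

2.5×10⁻⁷ mol s⁻¹

Photon energy at 318 nm: hc/λ = (6.626×10⁻³⁴)(2.998×10⁸)/(318×10⁻⁹) = 6.247×10⁻¹⁹ J.
Energy delivered: (206 mW)(952 s) = 196.1 J.
Photons incident: 196.1 / 6.247×10⁻¹⁹ = 3.139×10²⁰, i.e. 3.139×10²⁰/6.022×10²³ = 5.213×10⁻⁴ mol.
Photons absorbed: 0.890 × 5.213×10⁻⁴ = 4.640×10⁻⁴ mol.
Product formed: 0.505 × 4.640×10⁻⁴ = 2.343×10⁻⁴ mol.
Rate: 2.343×10⁻⁴ / 952 s = 2.5×10⁻⁷ mol s⁻¹.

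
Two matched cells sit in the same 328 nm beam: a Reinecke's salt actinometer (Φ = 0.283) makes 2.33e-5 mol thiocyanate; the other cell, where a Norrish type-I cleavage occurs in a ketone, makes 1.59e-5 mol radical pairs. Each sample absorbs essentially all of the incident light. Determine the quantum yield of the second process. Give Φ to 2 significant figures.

Photons absorbed by the actinometer: 2.33e-5 / 0.283 = 8.233e-5 mol.
Φ(unknown) = 1.59e-5 / 8.233e-5 = 0.19.

Φ = 0.19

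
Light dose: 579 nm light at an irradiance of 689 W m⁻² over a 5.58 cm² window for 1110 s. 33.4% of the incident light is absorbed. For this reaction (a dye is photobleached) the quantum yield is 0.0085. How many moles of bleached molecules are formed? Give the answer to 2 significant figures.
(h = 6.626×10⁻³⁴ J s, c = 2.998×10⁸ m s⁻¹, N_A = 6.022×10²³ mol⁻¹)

5.9×10⁻⁶ mol

Photon energy at 579 nm: hc/λ = (6.626×10⁻³⁴)(2.998×10⁸)/(579×10⁻⁹) = 3.431×10⁻¹⁹ J.
Energy delivered: (689 W m⁻²)(5.58×10⁻⁴ m²)(1110 s) = 426.8 J.
Photons incident: 426.8 / 3.431×10⁻¹⁹ = 1.244×10²¹, i.e. 1.244×10²¹/6.022×10²³ = 0.002066 mol.
Photons absorbed: 0.334 × 0.002066 = 6.900×10⁻⁴ mol.
Product: Φ × n_abs = 0.0085 × 6.900×10⁻⁴ = 5.865×10⁻⁶ mol.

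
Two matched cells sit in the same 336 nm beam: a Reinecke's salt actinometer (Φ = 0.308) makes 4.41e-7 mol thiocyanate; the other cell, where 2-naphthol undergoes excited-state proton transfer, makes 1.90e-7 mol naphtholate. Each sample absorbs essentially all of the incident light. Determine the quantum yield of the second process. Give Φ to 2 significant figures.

Φ = 0.13

Photons absorbed by the actinometer: 4.41e-7 / 0.308 = 1.432e-6 mol.
Φ(unknown) = 1.90e-7 / 1.432e-6 = 0.13.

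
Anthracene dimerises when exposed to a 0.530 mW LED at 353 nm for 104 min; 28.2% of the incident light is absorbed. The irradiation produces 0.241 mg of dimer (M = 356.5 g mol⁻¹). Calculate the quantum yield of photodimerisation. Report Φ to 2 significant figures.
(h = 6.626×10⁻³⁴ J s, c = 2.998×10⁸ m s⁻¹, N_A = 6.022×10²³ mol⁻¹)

Product: 0.241 mg / 356.5 g mol⁻¹ = 6.760×10⁻⁷ mol.
Photon energy at 353 nm: hc/λ = (6.626×10⁻³⁴)(2.998×10⁸)/(353×10⁻⁹) = 5.627×10⁻¹⁹ J.
Energy delivered: (0.530 mW)(6240 s) = 3.307 J.
Photons incident: 3.307 / 5.627×10⁻¹⁹ = 5.877×10¹⁸, i.e. 5.877×10¹⁸/6.022×10²³ = 9.759×10⁻⁶ mol.
Photons absorbed: 0.282 × 9.759×10⁻⁶ = 2.752×10⁻⁶ mol.
Φ = 6.760×10⁻⁷ mol / 2.752×10⁻⁶ mol photons = 0.25.

Φ = 0.25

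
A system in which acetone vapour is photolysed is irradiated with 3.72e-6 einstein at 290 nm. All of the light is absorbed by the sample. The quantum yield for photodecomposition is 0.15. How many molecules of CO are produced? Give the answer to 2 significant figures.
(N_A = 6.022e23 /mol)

3.4e17 molecules

Product: Φ × n_abs = 0.15 × 3.72e-6 = 5.580e-7 mol.
As a count: 5.580e-7 × 6.022e23 = 3.4e17.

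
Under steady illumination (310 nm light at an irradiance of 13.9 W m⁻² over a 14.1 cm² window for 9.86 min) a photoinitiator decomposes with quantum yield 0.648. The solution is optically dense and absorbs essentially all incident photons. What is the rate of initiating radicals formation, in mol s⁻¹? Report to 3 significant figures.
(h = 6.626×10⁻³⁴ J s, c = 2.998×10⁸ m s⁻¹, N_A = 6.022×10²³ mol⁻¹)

Photon energy at 310 nm: hc/λ = (6.626×10⁻³⁴)(2.998×10⁸)/(310×10⁻⁹) = 6.408×10⁻¹⁹ J.
Energy delivered: (13.9 W m⁻²)(14.1×10⁻⁴ m²)(591.6 s) = 11.59 J.
Photons incident: 11.59 / 6.408×10⁻¹⁹ = 1.809×10¹⁹, i.e. 1.809×10¹⁹/6.022×10²³ = 3.004×10⁻⁵ mol.
Product formed: 0.648 × 3.004×10⁻⁵ = 1.947×10⁻⁵ mol.
Rate: 1.947×10⁻⁵ / 591.6 s = 3.29×10⁻⁸ mol s⁻¹.

3.29×10⁻⁸ mol s⁻¹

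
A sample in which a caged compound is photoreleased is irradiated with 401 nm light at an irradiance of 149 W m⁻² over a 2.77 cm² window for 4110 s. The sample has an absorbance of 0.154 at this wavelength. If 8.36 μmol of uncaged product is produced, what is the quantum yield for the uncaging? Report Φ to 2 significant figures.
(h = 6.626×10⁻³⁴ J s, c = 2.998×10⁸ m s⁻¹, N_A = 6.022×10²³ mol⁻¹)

Product: 8.36 μmol = 8.36×10⁻⁶ mol.
Photon energy at 401 nm: hc/λ = (6.626×10⁻³⁴)(2.998×10⁸)/(401×10⁻⁹) = 4.954×10⁻¹⁹ J.
Energy delivered: (149 W m⁻²)(2.77×10⁻⁴ m²)(4110 s) = 169.6 J.
Photons incident: 169.6 / 4.954×10⁻¹⁹ = 3.423×10²⁰, i.e. 3.423×10²⁰/6.022×10²³ = 5.684×10⁻⁴ mol.
Fraction absorbed: 1 − 10^(−0.154) = 0.2985.
Photons absorbed: 0.2985 × 5.684×10⁻⁴ = 1.697×10⁻⁴ mol.
Φ = 8.36×10⁻⁶ mol / 1.697×10⁻⁴ mol photons = 0.049.

Φ = 0.049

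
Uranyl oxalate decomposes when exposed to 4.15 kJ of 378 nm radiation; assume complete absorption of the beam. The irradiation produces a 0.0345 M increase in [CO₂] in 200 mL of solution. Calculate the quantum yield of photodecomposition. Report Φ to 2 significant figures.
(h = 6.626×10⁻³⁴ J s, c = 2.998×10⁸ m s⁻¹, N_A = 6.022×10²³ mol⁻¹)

Product: (0.0345 M)(0.2 L) = 0.006900 mol.
Photon energy at 378 nm: hc/λ = (6.626×10⁻³⁴)(2.998×10⁸)/(378×10⁻⁹) = 5.255×10⁻¹⁹ J.
Incident energy: 4.15 kJ = 4150 J.
Photons incident: 4150 / 5.255×10⁻¹⁹ = 7.897×10²¹, i.e. 7.897×10²¹/6.022×10²³ = 0.01311 mol.
Φ = 0.006900 mol / 0.01311 mol photons = 0.53.

Φ = 0.53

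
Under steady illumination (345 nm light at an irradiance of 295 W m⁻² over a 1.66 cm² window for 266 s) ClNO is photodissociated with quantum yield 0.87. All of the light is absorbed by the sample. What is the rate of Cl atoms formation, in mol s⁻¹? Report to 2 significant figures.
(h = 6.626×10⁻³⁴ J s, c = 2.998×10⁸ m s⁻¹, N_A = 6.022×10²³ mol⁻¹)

1.2×10⁻⁷ mol s⁻¹

Photon energy at 345 nm: hc/λ = (6.626×10⁻³⁴)(2.998×10⁸)/(345×10⁻⁹) = 5.758×10⁻¹⁹ J.
Energy delivered: (295 W m⁻²)(1.66×10⁻⁴ m²)(266 s) = 13.03 J.
Photons incident: 13.03 / 5.758×10⁻¹⁹ = 2.263×10¹⁹, i.e. 2.263×10¹⁹/6.022×10²³ = 3.758×10⁻⁵ mol.
Product formed: 0.87 × 3.758×10⁻⁵ = 3.269×10⁻⁵ mol.
Rate: 3.269×10⁻⁵ / 266 s = 1.2×10⁻⁷ mol s⁻¹.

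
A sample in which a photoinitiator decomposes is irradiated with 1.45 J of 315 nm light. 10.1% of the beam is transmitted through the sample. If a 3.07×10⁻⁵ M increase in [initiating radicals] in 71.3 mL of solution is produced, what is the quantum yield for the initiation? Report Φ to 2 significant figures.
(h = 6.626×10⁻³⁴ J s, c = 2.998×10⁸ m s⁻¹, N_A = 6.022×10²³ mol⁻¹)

Product: (3.07×10⁻⁵ M)(0.0713 L) = 2.189×10⁻⁶ mol.
Photon energy at 315 nm: hc/λ = (6.626×10⁻³⁴)(2.998×10⁸)/(315×10⁻⁹) = 6.306×10⁻¹⁹ J.
Photons incident: 1.45 / 6.306×10⁻¹⁹ = 2.299×10¹⁸, i.e. 2.299×10¹⁸/6.022×10²³ = 3.818×10⁻⁶ mol.
Fraction absorbed: 1 − 10.1/100 = 0.8990.
Photons absorbed: 0.8990 × 3.818×10⁻⁶ = 3.432×10⁻⁶ mol.
Φ = 2.189×10⁻⁶ mol / 3.432×10⁻⁶ mol photons = 0.64.

Φ = 0.64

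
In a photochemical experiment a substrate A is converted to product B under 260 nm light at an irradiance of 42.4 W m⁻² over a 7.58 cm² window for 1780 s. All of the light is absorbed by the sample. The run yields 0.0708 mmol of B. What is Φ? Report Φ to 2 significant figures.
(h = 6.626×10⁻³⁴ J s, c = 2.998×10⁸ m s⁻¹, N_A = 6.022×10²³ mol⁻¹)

Φ = 0.57

Product: 0.0708 mmol = 7.08×10⁻⁵ mol.
Photon energy at 260 nm: hc/λ = (6.626×10⁻³⁴)(2.998×10⁸)/(260×10⁻⁹) = 7.640×10⁻¹⁹ J.
Energy delivered: (42.4 W m⁻²)(7.58×10⁻⁴ m²)(1780 s) = 57.21 J.
Photons incident: 57.21 / 7.640×10⁻¹⁹ = 7.488×10¹⁹, i.e. 7.488×10¹⁹/6.022×10²³ = 1.243×10⁻⁴ mol.
Φ = 7.08×10⁻⁵ mol / 1.243×10⁻⁴ mol photons = 0.57.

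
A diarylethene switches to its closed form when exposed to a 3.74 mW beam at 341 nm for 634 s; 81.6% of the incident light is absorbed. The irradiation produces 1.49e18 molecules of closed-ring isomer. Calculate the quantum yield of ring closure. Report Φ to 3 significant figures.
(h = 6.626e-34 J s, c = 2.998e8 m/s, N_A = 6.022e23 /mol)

Φ = 0.449

Product: 1.49e18 / 6.022e23 = 2.474e-6 mol.
Photon energy at 341 nm: hc/λ = (6.626e-34)(2.998e8)/(341e-9) = 5.825e-19 J.
Energy delivered: (3.74 mW)(634 s) = 2.371 J.
Photons incident: 2.371 / 5.825e-19 = 4.070e18, i.e. 4.070e18/6.022e23 = 6.759e-6 mol.
Photons absorbed: 0.816 × 6.759e-6 = 5.515e-6 mol.
Φ = 2.474e-6 mol / 5.515e-6 mol photons = 0.449.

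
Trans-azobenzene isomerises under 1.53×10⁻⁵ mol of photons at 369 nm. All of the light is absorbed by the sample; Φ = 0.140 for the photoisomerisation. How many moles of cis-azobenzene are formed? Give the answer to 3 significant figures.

Product: Φ × n_abs = 0.140 × 1.53×10⁻⁵ = 2.142×10⁻⁶ mol.

2.14×10⁻⁶ mol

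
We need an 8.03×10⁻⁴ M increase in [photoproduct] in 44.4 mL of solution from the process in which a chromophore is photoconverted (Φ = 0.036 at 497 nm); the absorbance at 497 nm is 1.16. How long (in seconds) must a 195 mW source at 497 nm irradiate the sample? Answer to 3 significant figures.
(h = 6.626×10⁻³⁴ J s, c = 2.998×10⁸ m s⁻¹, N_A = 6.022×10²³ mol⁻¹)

t ≈ 1310 s

Product: (8.03×10⁻⁴ M)(0.0444 L) = 3.565×10⁻⁵ mol.
Photons that must be absorbed: 3.565×10⁻⁵ / 0.036 = 9.903×10⁻⁴ mol.
Fraction absorbed: 1 − 10^(−1.16) = 0.9308.
Incident photons needed: 9.903×10⁻⁴ / 0.9308 = 0.001064 mol.
Photon energy: hc/λ = 3.997×10⁻¹⁹ J; per mole, 2.407×10⁵ J mol⁻¹.
Energy required: 0.001064 × 2.407×10⁵ = 256.1 J.
Time: 256.1 J / 0.195 W = 1310 s.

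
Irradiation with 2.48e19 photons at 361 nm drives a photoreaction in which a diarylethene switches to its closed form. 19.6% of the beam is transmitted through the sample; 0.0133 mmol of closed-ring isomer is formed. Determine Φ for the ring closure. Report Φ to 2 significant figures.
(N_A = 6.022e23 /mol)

Product: 0.0133 mmol = 1.33e-5 mol.
Moles of photons: 2.48e19 / 6.022e23 = 4.118e-5 mol.
Fraction absorbed: 1 − 19.6/100 = 0.8040.
Photons absorbed: 0.8040 × 4.118e-5 = 3.311e-5 mol.
Φ = 1.33e-5 mol / 3.311e-5 mol photons = 0.40.

Φ = 0.40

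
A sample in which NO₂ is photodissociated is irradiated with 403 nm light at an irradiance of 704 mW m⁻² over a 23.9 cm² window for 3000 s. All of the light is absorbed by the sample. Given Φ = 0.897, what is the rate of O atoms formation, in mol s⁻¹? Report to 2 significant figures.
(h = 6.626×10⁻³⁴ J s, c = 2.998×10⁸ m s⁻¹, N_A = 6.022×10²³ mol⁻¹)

Photon energy at 403 nm: hc/λ = (6.626×10⁻³⁴)(2.998×10⁸)/(403×10⁻⁹) = 4.929×10⁻¹⁹ J.
Energy delivered: (704 mW m⁻²)(23.9×10⁻⁴ m²)(3000 s) = 5.048 J.
Photons incident: 5.048 / 4.929×10⁻¹⁹ = 1.024×10¹⁹, i.e. 1.024×10¹⁹/6.022×10²³ = 1.700×10⁻⁵ mol.
Product formed: 0.897 × 1.700×10⁻⁵ = 1.525×10⁻⁵ mol.
Rate: 1.525×10⁻⁵ / 3000 s = 5.1×10⁻⁹ mol s⁻¹.

5.1×10⁻⁹ mol s⁻¹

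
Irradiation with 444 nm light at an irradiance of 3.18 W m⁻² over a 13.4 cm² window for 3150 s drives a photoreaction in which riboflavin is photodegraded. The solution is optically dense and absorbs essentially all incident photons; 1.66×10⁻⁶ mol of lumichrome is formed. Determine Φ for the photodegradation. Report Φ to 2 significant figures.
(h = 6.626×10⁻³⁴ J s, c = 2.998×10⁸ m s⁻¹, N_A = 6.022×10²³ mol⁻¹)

Φ = 0.033

Photon energy at 444 nm: hc/λ = (6.626×10⁻³⁴)(2.998×10⁸)/(444×10⁻⁹) = 4.474×10⁻¹⁹ J.
Energy delivered: (3.18 W m⁻²)(13.4×10⁻⁴ m²)(3150 s) = 13.42 J.
Photons incident: 13.42 / 4.474×10⁻¹⁹ = 3.000×10¹⁹, i.e. 3.000×10¹⁹/6.022×10²³ = 4.982×10⁻⁵ mol.
Φ = 1.66×10⁻⁶ mol / 4.982×10⁻⁵ mol photons = 0.033.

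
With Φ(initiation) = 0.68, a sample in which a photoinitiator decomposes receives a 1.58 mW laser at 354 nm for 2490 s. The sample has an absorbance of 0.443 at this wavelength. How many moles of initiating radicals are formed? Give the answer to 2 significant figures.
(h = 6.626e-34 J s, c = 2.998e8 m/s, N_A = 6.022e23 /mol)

Photon energy at 354 nm: hc/λ = (6.626e-34)(2.998e8)/(354e-9) = 5.612e-19 J.
Energy delivered: (1.58 mW)(2490 s) = 3.934 J.
Photons incident: 3.934 / 5.612e-19 = 7.010e18, i.e. 7.010e18/6.022e23 = 1.164e-5 mol.
Fraction absorbed: 1 − 10^(−0.443) = 0.6394.
Photons absorbed: 0.6394 × 1.164e-5 = 7.443e-6 mol.
Product: Φ × n_abs = 0.68 × 7.443e-6 = 5.061e-6 mol.

5.1e-6 mol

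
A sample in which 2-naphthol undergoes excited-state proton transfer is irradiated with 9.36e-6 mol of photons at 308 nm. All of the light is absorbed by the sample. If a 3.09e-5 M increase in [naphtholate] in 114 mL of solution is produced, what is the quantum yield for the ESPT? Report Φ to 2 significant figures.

Φ = 0.38

Product: (3.09e-5 M)(0.114 L) = 3.523e-6 mol.
Φ = 3.523e-6 mol / 9.36e-6 mol photons = 0.38.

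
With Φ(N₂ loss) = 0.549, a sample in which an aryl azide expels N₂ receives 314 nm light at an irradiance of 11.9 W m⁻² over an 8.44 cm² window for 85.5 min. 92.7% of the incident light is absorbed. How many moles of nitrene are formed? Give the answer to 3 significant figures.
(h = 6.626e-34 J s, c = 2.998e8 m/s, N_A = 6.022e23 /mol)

Photon energy at 314 nm: hc/λ = (6.626e-34)(2.998e8)/(314e-9) = 6.326e-19 J.
Energy delivered: (11.9 W m⁻²)(8.44e-4 m²)(5130 s) = 51.52 J.
Photons incident: 51.52 / 6.326e-19 = 8.144e19, i.e. 8.144e19/6.022e23 = 1.352e-4 mol.
Photons absorbed: 0.927 × 1.352e-4 = 1.253e-4 mol.
Product: Φ × n_abs = 0.549 × 1.253e-4 = 6.879e-5 mol.

6.88e-5 mol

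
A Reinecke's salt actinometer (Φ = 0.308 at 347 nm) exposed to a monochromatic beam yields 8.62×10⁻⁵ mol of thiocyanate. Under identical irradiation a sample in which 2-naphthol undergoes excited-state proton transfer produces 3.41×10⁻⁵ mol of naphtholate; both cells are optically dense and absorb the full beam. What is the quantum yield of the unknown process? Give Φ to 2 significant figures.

Φ = 0.12

Photons absorbed by the actinometer: 8.62×10⁻⁵ / 0.308 = 2.799×10⁻⁴ mol.
Φ(unknown) = 3.41×10⁻⁵ / 2.799×10⁻⁴ = 0.12.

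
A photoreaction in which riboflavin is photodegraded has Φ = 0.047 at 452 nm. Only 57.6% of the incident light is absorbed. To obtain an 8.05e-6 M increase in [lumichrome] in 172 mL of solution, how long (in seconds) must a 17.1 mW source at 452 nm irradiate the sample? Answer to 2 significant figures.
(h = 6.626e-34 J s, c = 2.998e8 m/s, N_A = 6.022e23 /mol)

Product: (8.05e-6 M)(0.172 L) = 1.385e-6 mol.
Photons that must be absorbed: 1.385e-6 / 0.047 = 2.947e-5 mol.
Incident photons needed: 2.947e-5 / 0.576 = 5.116e-5 mol.
Photon energy: hc/λ = 4.395e-19 J; per mole, 2.647e5 J mol⁻¹.
Energy required: 5.116e-5 × 2.647e5 = 13.54 J.
Time: 13.54 J / 0.0171 W = 790 s.

t ≈ 790 s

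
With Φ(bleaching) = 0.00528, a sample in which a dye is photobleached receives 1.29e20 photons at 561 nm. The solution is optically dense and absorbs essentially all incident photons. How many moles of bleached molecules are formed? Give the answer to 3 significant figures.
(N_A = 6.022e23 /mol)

Moles of photons: 1.29e20 / 6.022e23 = 2.142e-4 mol.
Product: Φ × n_abs = 0.00528 × 2.142e-4 = 1.131e-6 mol.

1.13e-6 mol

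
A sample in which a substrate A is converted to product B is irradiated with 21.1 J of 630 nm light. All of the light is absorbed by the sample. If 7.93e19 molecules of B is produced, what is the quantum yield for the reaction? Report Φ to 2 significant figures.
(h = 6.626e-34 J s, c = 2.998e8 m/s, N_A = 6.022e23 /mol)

Product: 7.93e19 / 6.022e23 = 1.317e-4 mol.
Photon energy at 630 nm: hc/λ = (6.626e-34)(2.998e8)/(630e-9) = 3.153e-19 J.
Photons incident: 21.1 / 3.153e-19 = 6.692e19, i.e. 6.692e19/6.022e23 = 1.111e-4 mol.
Φ = 1.317e-4 mol / 1.111e-4 mol photons = 1.2.

Φ = 1.2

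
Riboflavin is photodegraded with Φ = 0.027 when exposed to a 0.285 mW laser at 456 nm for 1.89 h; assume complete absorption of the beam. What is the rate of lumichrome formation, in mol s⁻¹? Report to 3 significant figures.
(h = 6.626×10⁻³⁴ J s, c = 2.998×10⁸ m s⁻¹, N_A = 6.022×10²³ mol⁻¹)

2.93×10⁻¹¹ mol s⁻¹

Photon energy at 456 nm: hc/λ = (6.626×10⁻³⁴)(2.998×10⁸)/(456×10⁻⁹) = 4.356×10⁻¹⁹ J.
Energy delivered: (0.285 mW)(6804 s) = 1.939 J.
Photons incident: 1.939 / 4.356×10⁻¹⁹ = 4.451×10¹⁸, i.e. 4.451×10¹⁸/6.022×10²³ = 7.391×10⁻⁶ mol.
Product formed: 0.027 × 7.391×10⁻⁶ = 1.996×10⁻⁷ mol.
Rate: 1.996×10⁻⁷ / 6804 s = 2.93×10⁻¹¹ mol s⁻¹.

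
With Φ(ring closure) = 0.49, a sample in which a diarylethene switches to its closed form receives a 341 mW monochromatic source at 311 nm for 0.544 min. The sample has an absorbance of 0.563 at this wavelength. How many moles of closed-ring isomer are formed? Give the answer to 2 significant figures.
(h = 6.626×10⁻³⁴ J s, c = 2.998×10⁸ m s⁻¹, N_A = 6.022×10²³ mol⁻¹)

Photon energy at 311 nm: hc/λ = (6.626×10⁻³⁴)(2.998×10⁸)/(311×10⁻⁹) = 6.387×10⁻¹⁹ J.
Energy delivered: (341 mW)(32.64 s) = 11.13 J.
Photons incident: 11.13 / 6.387×10⁻¹⁹ = 1.743×10¹⁹, i.e. 1.743×10¹⁹/6.022×10²³ = 2.894×10⁻⁵ mol.
Fraction absorbed: 1 − 10^(−0.563) = 0.7265.
Photons absorbed: 0.7265 × 2.894×10⁻⁵ = 2.102×10⁻⁵ mol.
Product: Φ × n_abs = 0.49 × 2.102×10⁻⁵ = 1.030×10⁻⁵ mol.

1.0×10⁻⁵ mol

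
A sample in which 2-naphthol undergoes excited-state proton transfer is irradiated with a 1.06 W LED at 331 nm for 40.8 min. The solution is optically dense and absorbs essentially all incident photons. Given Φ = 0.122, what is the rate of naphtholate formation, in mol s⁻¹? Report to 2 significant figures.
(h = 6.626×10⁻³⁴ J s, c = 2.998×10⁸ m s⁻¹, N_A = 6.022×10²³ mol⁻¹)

Photon energy at 331 nm: hc/λ = (6.626×10⁻³⁴)(2.998×10⁸)/(331×10⁻⁹) = 6.001×10⁻¹⁹ J.
Energy delivered: (1.06 W)(2448 s) = 2595 J.
Photons incident: 2595 / 6.001×10⁻¹⁹ = 4.324×10²¹, i.e. 4.324×10²¹/6.022×10²³ = 0.007180 mol.
Product formed: 0.122 × 0.007180 = 8.760×10⁻⁴ mol.
Rate: 8.760×10⁻⁴ / 2448 s = 3.6×10⁻⁷ mol s⁻¹.

3.6×10⁻⁷ mol s⁻¹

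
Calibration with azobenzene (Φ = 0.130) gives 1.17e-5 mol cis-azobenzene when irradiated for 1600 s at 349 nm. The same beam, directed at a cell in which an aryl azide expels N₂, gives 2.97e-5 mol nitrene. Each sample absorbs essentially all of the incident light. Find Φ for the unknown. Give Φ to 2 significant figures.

Φ = 0.33

Photons absorbed by the actinometer: 1.17e-5 / 0.130 = 9.000e-5 mol.
Φ(unknown) = 2.97e-5 / 9.000e-5 = 0.33.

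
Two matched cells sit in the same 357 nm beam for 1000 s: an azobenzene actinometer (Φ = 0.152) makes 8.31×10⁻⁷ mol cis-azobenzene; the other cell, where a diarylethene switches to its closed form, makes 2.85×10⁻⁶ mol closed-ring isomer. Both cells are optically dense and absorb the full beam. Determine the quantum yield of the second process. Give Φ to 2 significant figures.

Photons absorbed by the actinometer: 8.31×10⁻⁷ / 0.152 = 5.467×10⁻⁶ mol.
Φ(unknown) = 2.85×10⁻⁶ / 5.467×10⁻⁶ = 0.52.

Φ = 0.52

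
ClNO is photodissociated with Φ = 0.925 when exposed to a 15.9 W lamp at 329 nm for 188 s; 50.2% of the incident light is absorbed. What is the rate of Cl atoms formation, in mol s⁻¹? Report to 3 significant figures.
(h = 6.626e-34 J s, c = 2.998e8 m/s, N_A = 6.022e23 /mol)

2.03e-5 mol s⁻¹

Photon energy at 329 nm: hc/λ = (6.626e-34)(2.998e8)/(329e-9) = 6.038e-19 J.
Energy delivered: (15.9 W)(188 s) = 2989 J.
Photons incident: 2989 / 6.038e-19 = 4.950e21, i.e. 4.950e21/6.022e23 = 0.008220 mol.
Photons absorbed: 0.502 × 0.008220 = 0.004126 mol.
Product formed: 0.925 × 0.004126 = 0.003817 mol.
Rate: 0.003817 / 188 s = 2.03e-5 mol s⁻¹.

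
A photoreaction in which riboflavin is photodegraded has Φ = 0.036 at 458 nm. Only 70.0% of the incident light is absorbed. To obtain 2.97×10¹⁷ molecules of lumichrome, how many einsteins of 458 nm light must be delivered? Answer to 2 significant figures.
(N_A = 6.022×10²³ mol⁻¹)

2.0×10⁻⁵ einstein

Product: 2.97×10¹⁷ / 6.022×10²³ = 4.932×10⁻⁷ mol.
Photons that must be absorbed: 4.932×10⁻⁷ / 0.036 = 1.370×10⁻⁵ mol.
Incident photons needed: 1.370×10⁻⁵ / 0.700 = 1.957×10⁻⁵ mol.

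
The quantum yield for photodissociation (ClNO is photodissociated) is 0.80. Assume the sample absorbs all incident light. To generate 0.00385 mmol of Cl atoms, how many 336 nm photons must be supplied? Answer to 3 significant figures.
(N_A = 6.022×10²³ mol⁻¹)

Product: 0.00385 mmol = 3.85×10⁻⁶ mol.
Photons that must be absorbed: 3.85×10⁻⁶ / 0.80 = 4.813×10⁻⁶ mol.
Photon count: 4.813×10⁻⁶ × 6.022×10²³ = 2.90×10¹⁸.

2.90×10¹⁸ photons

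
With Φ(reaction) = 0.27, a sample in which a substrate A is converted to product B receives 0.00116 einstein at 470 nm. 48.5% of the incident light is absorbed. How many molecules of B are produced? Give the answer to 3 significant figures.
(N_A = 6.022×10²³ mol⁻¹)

9.15×10¹⁹ molecules

Photons absorbed: 0.485 × 0.00116 = 5.626×10⁻⁴ mol.
Product: Φ × n_abs = 0.27 × 5.626×10⁻⁴ = 1.519×10⁻⁴ mol.
As a count: 1.519×10⁻⁴ × 6.022×10²³ = 9.15×10¹⁹.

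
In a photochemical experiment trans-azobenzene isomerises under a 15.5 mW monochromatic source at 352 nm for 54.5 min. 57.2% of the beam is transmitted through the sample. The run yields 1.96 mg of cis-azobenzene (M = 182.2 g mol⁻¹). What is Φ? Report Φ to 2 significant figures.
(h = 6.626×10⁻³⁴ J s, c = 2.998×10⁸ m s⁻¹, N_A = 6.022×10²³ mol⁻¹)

Product: 1.96 mg / 182.2 g mol⁻¹ = 1.076×10⁻⁵ mol.
Photon energy at 352 nm: hc/λ = (6.626×10⁻³⁴)(2.998×10⁸)/(352×10⁻⁹) = 5.643×10⁻¹⁹ J.
Energy delivered: (15.5 mW)(3270 s) = 50.69 J.
Photons incident: 50.69 / 5.643×10⁻¹⁹ = 8.983×10¹⁹, i.e. 8.983×10¹⁹/6.022×10²³ = 1.492×10⁻⁴ mol.
Fraction absorbed: 1 − 57.2/100 = 0.4280.
Photons absorbed: 0.4280 × 1.492×10⁻⁴ = 6.386×10⁻⁵ mol.
Φ = 1.076×10⁻⁵ mol / 6.386×10⁻⁵ mol photons = 0.17.

Φ = 0.17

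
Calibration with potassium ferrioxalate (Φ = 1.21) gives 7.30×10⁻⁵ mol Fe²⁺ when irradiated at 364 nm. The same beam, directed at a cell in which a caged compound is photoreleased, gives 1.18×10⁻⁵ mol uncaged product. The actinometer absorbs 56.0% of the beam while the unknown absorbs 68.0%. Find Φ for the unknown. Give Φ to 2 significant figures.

Photons absorbed by the actinometer: 7.30×10⁻⁵ / 1.21 = 6.033×10⁻⁵ mol.
Incident flux: 6.033×10⁻⁵ / 0.560 = 1.077×10⁻⁴ einstein.
Absorbed by unknown: 0.680 × 1.077×10⁻⁴ = 7.324×10⁻⁵ mol.
Φ(unknown) = 1.18×10⁻⁵ / 7.324×10⁻⁵ = 0.16.

Φ = 0.16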